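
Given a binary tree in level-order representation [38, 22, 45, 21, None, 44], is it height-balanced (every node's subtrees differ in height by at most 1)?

Tree (level-order array): [38, 22, 45, 21, None, 44]
Definition: a tree is height-balanced if, at every node, |h(left) - h(right)| <= 1 (empty subtree has height -1).
Bottom-up per-node check:
  node 21: h_left=-1, h_right=-1, diff=0 [OK], height=0
  node 22: h_left=0, h_right=-1, diff=1 [OK], height=1
  node 44: h_left=-1, h_right=-1, diff=0 [OK], height=0
  node 45: h_left=0, h_right=-1, diff=1 [OK], height=1
  node 38: h_left=1, h_right=1, diff=0 [OK], height=2
All nodes satisfy the balance condition.
Result: Balanced


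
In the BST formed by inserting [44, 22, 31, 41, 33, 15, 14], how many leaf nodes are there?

Tree built from: [44, 22, 31, 41, 33, 15, 14]
Tree (level-order array): [44, 22, None, 15, 31, 14, None, None, 41, None, None, 33]
Rule: A leaf has 0 children.
Per-node child counts:
  node 44: 1 child(ren)
  node 22: 2 child(ren)
  node 15: 1 child(ren)
  node 14: 0 child(ren)
  node 31: 1 child(ren)
  node 41: 1 child(ren)
  node 33: 0 child(ren)
Matching nodes: [14, 33]
Count of leaf nodes: 2


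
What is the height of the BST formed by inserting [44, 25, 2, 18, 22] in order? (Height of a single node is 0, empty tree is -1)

Insertion order: [44, 25, 2, 18, 22]
Tree (level-order array): [44, 25, None, 2, None, None, 18, None, 22]
Compute height bottom-up (empty subtree = -1):
  height(22) = 1 + max(-1, -1) = 0
  height(18) = 1 + max(-1, 0) = 1
  height(2) = 1 + max(-1, 1) = 2
  height(25) = 1 + max(2, -1) = 3
  height(44) = 1 + max(3, -1) = 4
Height = 4


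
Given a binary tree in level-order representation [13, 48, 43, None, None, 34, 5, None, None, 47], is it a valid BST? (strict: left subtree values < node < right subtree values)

Level-order array: [13, 48, 43, None, None, 34, 5, None, None, 47]
Validate using subtree bounds (lo, hi): at each node, require lo < value < hi,
then recurse left with hi=value and right with lo=value.
Preorder trace (stopping at first violation):
  at node 13 with bounds (-inf, +inf): OK
  at node 48 with bounds (-inf, 13): VIOLATION
Node 48 violates its bound: not (-inf < 48 < 13).
Result: Not a valid BST


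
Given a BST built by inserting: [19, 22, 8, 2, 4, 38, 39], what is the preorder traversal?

Tree insertion order: [19, 22, 8, 2, 4, 38, 39]
Tree (level-order array): [19, 8, 22, 2, None, None, 38, None, 4, None, 39]
Preorder traversal: [19, 8, 2, 4, 22, 38, 39]


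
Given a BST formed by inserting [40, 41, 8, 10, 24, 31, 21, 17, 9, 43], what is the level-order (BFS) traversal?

Tree insertion order: [40, 41, 8, 10, 24, 31, 21, 17, 9, 43]
Tree (level-order array): [40, 8, 41, None, 10, None, 43, 9, 24, None, None, None, None, 21, 31, 17]
BFS from the root, enqueuing left then right child of each popped node:
  queue [40] -> pop 40, enqueue [8, 41], visited so far: [40]
  queue [8, 41] -> pop 8, enqueue [10], visited so far: [40, 8]
  queue [41, 10] -> pop 41, enqueue [43], visited so far: [40, 8, 41]
  queue [10, 43] -> pop 10, enqueue [9, 24], visited so far: [40, 8, 41, 10]
  queue [43, 9, 24] -> pop 43, enqueue [none], visited so far: [40, 8, 41, 10, 43]
  queue [9, 24] -> pop 9, enqueue [none], visited so far: [40, 8, 41, 10, 43, 9]
  queue [24] -> pop 24, enqueue [21, 31], visited so far: [40, 8, 41, 10, 43, 9, 24]
  queue [21, 31] -> pop 21, enqueue [17], visited so far: [40, 8, 41, 10, 43, 9, 24, 21]
  queue [31, 17] -> pop 31, enqueue [none], visited so far: [40, 8, 41, 10, 43, 9, 24, 21, 31]
  queue [17] -> pop 17, enqueue [none], visited so far: [40, 8, 41, 10, 43, 9, 24, 21, 31, 17]
Result: [40, 8, 41, 10, 43, 9, 24, 21, 31, 17]


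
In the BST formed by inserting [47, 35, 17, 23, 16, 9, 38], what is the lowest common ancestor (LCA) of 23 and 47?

Tree insertion order: [47, 35, 17, 23, 16, 9, 38]
Tree (level-order array): [47, 35, None, 17, 38, 16, 23, None, None, 9]
In a BST, the LCA of p=23, q=47 is the first node v on the
root-to-leaf path with p <= v <= q (go left if both < v, right if both > v).
Walk from root:
  at 47: 23 <= 47 <= 47, this is the LCA
LCA = 47


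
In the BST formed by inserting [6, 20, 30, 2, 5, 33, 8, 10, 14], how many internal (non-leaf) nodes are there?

Tree built from: [6, 20, 30, 2, 5, 33, 8, 10, 14]
Tree (level-order array): [6, 2, 20, None, 5, 8, 30, None, None, None, 10, None, 33, None, 14]
Rule: An internal node has at least one child.
Per-node child counts:
  node 6: 2 child(ren)
  node 2: 1 child(ren)
  node 5: 0 child(ren)
  node 20: 2 child(ren)
  node 8: 1 child(ren)
  node 10: 1 child(ren)
  node 14: 0 child(ren)
  node 30: 1 child(ren)
  node 33: 0 child(ren)
Matching nodes: [6, 2, 20, 8, 10, 30]
Count of internal (non-leaf) nodes: 6


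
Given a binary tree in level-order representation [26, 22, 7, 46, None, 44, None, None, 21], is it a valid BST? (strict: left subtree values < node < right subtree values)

Level-order array: [26, 22, 7, 46, None, 44, None, None, 21]
Validate using subtree bounds (lo, hi): at each node, require lo < value < hi,
then recurse left with hi=value and right with lo=value.
Preorder trace (stopping at first violation):
  at node 26 with bounds (-inf, +inf): OK
  at node 22 with bounds (-inf, 26): OK
  at node 46 with bounds (-inf, 22): VIOLATION
Node 46 violates its bound: not (-inf < 46 < 22).
Result: Not a valid BST


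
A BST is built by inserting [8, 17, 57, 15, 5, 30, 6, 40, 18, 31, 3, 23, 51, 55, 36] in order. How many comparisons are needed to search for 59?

Search path for 59: 8 -> 17 -> 57
Found: False
Comparisons: 3


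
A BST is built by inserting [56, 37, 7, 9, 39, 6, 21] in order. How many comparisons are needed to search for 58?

Search path for 58: 56
Found: False
Comparisons: 1


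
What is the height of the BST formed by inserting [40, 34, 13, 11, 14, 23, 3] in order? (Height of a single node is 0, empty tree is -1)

Insertion order: [40, 34, 13, 11, 14, 23, 3]
Tree (level-order array): [40, 34, None, 13, None, 11, 14, 3, None, None, 23]
Compute height bottom-up (empty subtree = -1):
  height(3) = 1 + max(-1, -1) = 0
  height(11) = 1 + max(0, -1) = 1
  height(23) = 1 + max(-1, -1) = 0
  height(14) = 1 + max(-1, 0) = 1
  height(13) = 1 + max(1, 1) = 2
  height(34) = 1 + max(2, -1) = 3
  height(40) = 1 + max(3, -1) = 4
Height = 4


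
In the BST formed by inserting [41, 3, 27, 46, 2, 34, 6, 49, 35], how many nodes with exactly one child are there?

Tree built from: [41, 3, 27, 46, 2, 34, 6, 49, 35]
Tree (level-order array): [41, 3, 46, 2, 27, None, 49, None, None, 6, 34, None, None, None, None, None, 35]
Rule: These are nodes with exactly 1 non-null child.
Per-node child counts:
  node 41: 2 child(ren)
  node 3: 2 child(ren)
  node 2: 0 child(ren)
  node 27: 2 child(ren)
  node 6: 0 child(ren)
  node 34: 1 child(ren)
  node 35: 0 child(ren)
  node 46: 1 child(ren)
  node 49: 0 child(ren)
Matching nodes: [34, 46]
Count of nodes with exactly one child: 2


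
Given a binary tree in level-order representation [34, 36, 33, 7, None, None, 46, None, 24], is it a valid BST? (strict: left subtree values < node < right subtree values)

Level-order array: [34, 36, 33, 7, None, None, 46, None, 24]
Validate using subtree bounds (lo, hi): at each node, require lo < value < hi,
then recurse left with hi=value and right with lo=value.
Preorder trace (stopping at first violation):
  at node 34 with bounds (-inf, +inf): OK
  at node 36 with bounds (-inf, 34): VIOLATION
Node 36 violates its bound: not (-inf < 36 < 34).
Result: Not a valid BST


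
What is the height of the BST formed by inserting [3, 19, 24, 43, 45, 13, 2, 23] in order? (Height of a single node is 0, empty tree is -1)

Insertion order: [3, 19, 24, 43, 45, 13, 2, 23]
Tree (level-order array): [3, 2, 19, None, None, 13, 24, None, None, 23, 43, None, None, None, 45]
Compute height bottom-up (empty subtree = -1):
  height(2) = 1 + max(-1, -1) = 0
  height(13) = 1 + max(-1, -1) = 0
  height(23) = 1 + max(-1, -1) = 0
  height(45) = 1 + max(-1, -1) = 0
  height(43) = 1 + max(-1, 0) = 1
  height(24) = 1 + max(0, 1) = 2
  height(19) = 1 + max(0, 2) = 3
  height(3) = 1 + max(0, 3) = 4
Height = 4


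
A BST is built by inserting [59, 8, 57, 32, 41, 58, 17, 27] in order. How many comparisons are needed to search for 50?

Search path for 50: 59 -> 8 -> 57 -> 32 -> 41
Found: False
Comparisons: 5


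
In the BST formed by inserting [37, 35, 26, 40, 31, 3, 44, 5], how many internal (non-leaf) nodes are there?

Tree built from: [37, 35, 26, 40, 31, 3, 44, 5]
Tree (level-order array): [37, 35, 40, 26, None, None, 44, 3, 31, None, None, None, 5]
Rule: An internal node has at least one child.
Per-node child counts:
  node 37: 2 child(ren)
  node 35: 1 child(ren)
  node 26: 2 child(ren)
  node 3: 1 child(ren)
  node 5: 0 child(ren)
  node 31: 0 child(ren)
  node 40: 1 child(ren)
  node 44: 0 child(ren)
Matching nodes: [37, 35, 26, 3, 40]
Count of internal (non-leaf) nodes: 5


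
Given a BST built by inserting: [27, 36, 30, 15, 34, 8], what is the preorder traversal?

Tree insertion order: [27, 36, 30, 15, 34, 8]
Tree (level-order array): [27, 15, 36, 8, None, 30, None, None, None, None, 34]
Preorder traversal: [27, 15, 8, 36, 30, 34]


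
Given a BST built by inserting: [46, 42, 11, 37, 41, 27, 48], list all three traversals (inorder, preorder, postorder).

Tree insertion order: [46, 42, 11, 37, 41, 27, 48]
Tree (level-order array): [46, 42, 48, 11, None, None, None, None, 37, 27, 41]
Inorder (L, root, R): [11, 27, 37, 41, 42, 46, 48]
Preorder (root, L, R): [46, 42, 11, 37, 27, 41, 48]
Postorder (L, R, root): [27, 41, 37, 11, 42, 48, 46]


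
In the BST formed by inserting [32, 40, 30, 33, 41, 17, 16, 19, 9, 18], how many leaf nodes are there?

Tree built from: [32, 40, 30, 33, 41, 17, 16, 19, 9, 18]
Tree (level-order array): [32, 30, 40, 17, None, 33, 41, 16, 19, None, None, None, None, 9, None, 18]
Rule: A leaf has 0 children.
Per-node child counts:
  node 32: 2 child(ren)
  node 30: 1 child(ren)
  node 17: 2 child(ren)
  node 16: 1 child(ren)
  node 9: 0 child(ren)
  node 19: 1 child(ren)
  node 18: 0 child(ren)
  node 40: 2 child(ren)
  node 33: 0 child(ren)
  node 41: 0 child(ren)
Matching nodes: [9, 18, 33, 41]
Count of leaf nodes: 4


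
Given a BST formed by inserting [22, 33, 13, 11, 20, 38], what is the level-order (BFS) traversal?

Tree insertion order: [22, 33, 13, 11, 20, 38]
Tree (level-order array): [22, 13, 33, 11, 20, None, 38]
BFS from the root, enqueuing left then right child of each popped node:
  queue [22] -> pop 22, enqueue [13, 33], visited so far: [22]
  queue [13, 33] -> pop 13, enqueue [11, 20], visited so far: [22, 13]
  queue [33, 11, 20] -> pop 33, enqueue [38], visited so far: [22, 13, 33]
  queue [11, 20, 38] -> pop 11, enqueue [none], visited so far: [22, 13, 33, 11]
  queue [20, 38] -> pop 20, enqueue [none], visited so far: [22, 13, 33, 11, 20]
  queue [38] -> pop 38, enqueue [none], visited so far: [22, 13, 33, 11, 20, 38]
Result: [22, 13, 33, 11, 20, 38]


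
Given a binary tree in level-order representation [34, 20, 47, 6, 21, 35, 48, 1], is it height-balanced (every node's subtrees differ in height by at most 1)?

Tree (level-order array): [34, 20, 47, 6, 21, 35, 48, 1]
Definition: a tree is height-balanced if, at every node, |h(left) - h(right)| <= 1 (empty subtree has height -1).
Bottom-up per-node check:
  node 1: h_left=-1, h_right=-1, diff=0 [OK], height=0
  node 6: h_left=0, h_right=-1, diff=1 [OK], height=1
  node 21: h_left=-1, h_right=-1, diff=0 [OK], height=0
  node 20: h_left=1, h_right=0, diff=1 [OK], height=2
  node 35: h_left=-1, h_right=-1, diff=0 [OK], height=0
  node 48: h_left=-1, h_right=-1, diff=0 [OK], height=0
  node 47: h_left=0, h_right=0, diff=0 [OK], height=1
  node 34: h_left=2, h_right=1, diff=1 [OK], height=3
All nodes satisfy the balance condition.
Result: Balanced


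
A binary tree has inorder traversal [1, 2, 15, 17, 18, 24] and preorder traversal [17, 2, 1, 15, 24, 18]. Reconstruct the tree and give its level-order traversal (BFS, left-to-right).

Inorder:  [1, 2, 15, 17, 18, 24]
Preorder: [17, 2, 1, 15, 24, 18]
Algorithm: preorder visits root first, so consume preorder in order;
for each root, split the current inorder slice at that value into
left-subtree inorder and right-subtree inorder, then recurse.
Recursive splits:
  root=17; inorder splits into left=[1, 2, 15], right=[18, 24]
  root=2; inorder splits into left=[1], right=[15]
  root=1; inorder splits into left=[], right=[]
  root=15; inorder splits into left=[], right=[]
  root=24; inorder splits into left=[18], right=[]
  root=18; inorder splits into left=[], right=[]
Reconstructed level-order: [17, 2, 24, 1, 15, 18]


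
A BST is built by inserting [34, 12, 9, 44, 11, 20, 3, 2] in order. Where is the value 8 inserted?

Starting tree (level order): [34, 12, 44, 9, 20, None, None, 3, 11, None, None, 2]
Insertion path: 34 -> 12 -> 9 -> 3
Result: insert 8 as right child of 3
Final tree (level order): [34, 12, 44, 9, 20, None, None, 3, 11, None, None, 2, 8]


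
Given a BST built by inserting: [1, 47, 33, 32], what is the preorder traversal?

Tree insertion order: [1, 47, 33, 32]
Tree (level-order array): [1, None, 47, 33, None, 32]
Preorder traversal: [1, 47, 33, 32]


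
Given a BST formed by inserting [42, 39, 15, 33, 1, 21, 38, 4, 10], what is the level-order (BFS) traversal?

Tree insertion order: [42, 39, 15, 33, 1, 21, 38, 4, 10]
Tree (level-order array): [42, 39, None, 15, None, 1, 33, None, 4, 21, 38, None, 10]
BFS from the root, enqueuing left then right child of each popped node:
  queue [42] -> pop 42, enqueue [39], visited so far: [42]
  queue [39] -> pop 39, enqueue [15], visited so far: [42, 39]
  queue [15] -> pop 15, enqueue [1, 33], visited so far: [42, 39, 15]
  queue [1, 33] -> pop 1, enqueue [4], visited so far: [42, 39, 15, 1]
  queue [33, 4] -> pop 33, enqueue [21, 38], visited so far: [42, 39, 15, 1, 33]
  queue [4, 21, 38] -> pop 4, enqueue [10], visited so far: [42, 39, 15, 1, 33, 4]
  queue [21, 38, 10] -> pop 21, enqueue [none], visited so far: [42, 39, 15, 1, 33, 4, 21]
  queue [38, 10] -> pop 38, enqueue [none], visited so far: [42, 39, 15, 1, 33, 4, 21, 38]
  queue [10] -> pop 10, enqueue [none], visited so far: [42, 39, 15, 1, 33, 4, 21, 38, 10]
Result: [42, 39, 15, 1, 33, 4, 21, 38, 10]


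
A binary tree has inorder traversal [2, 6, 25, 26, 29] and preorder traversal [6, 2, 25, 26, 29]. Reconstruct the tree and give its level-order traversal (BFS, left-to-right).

Inorder:  [2, 6, 25, 26, 29]
Preorder: [6, 2, 25, 26, 29]
Algorithm: preorder visits root first, so consume preorder in order;
for each root, split the current inorder slice at that value into
left-subtree inorder and right-subtree inorder, then recurse.
Recursive splits:
  root=6; inorder splits into left=[2], right=[25, 26, 29]
  root=2; inorder splits into left=[], right=[]
  root=25; inorder splits into left=[], right=[26, 29]
  root=26; inorder splits into left=[], right=[29]
  root=29; inorder splits into left=[], right=[]
Reconstructed level-order: [6, 2, 25, 26, 29]


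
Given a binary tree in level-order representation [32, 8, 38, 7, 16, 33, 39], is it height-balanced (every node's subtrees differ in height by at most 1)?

Tree (level-order array): [32, 8, 38, 7, 16, 33, 39]
Definition: a tree is height-balanced if, at every node, |h(left) - h(right)| <= 1 (empty subtree has height -1).
Bottom-up per-node check:
  node 7: h_left=-1, h_right=-1, diff=0 [OK], height=0
  node 16: h_left=-1, h_right=-1, diff=0 [OK], height=0
  node 8: h_left=0, h_right=0, diff=0 [OK], height=1
  node 33: h_left=-1, h_right=-1, diff=0 [OK], height=0
  node 39: h_left=-1, h_right=-1, diff=0 [OK], height=0
  node 38: h_left=0, h_right=0, diff=0 [OK], height=1
  node 32: h_left=1, h_right=1, diff=0 [OK], height=2
All nodes satisfy the balance condition.
Result: Balanced


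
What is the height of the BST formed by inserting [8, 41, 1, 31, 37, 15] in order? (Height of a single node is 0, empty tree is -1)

Insertion order: [8, 41, 1, 31, 37, 15]
Tree (level-order array): [8, 1, 41, None, None, 31, None, 15, 37]
Compute height bottom-up (empty subtree = -1):
  height(1) = 1 + max(-1, -1) = 0
  height(15) = 1 + max(-1, -1) = 0
  height(37) = 1 + max(-1, -1) = 0
  height(31) = 1 + max(0, 0) = 1
  height(41) = 1 + max(1, -1) = 2
  height(8) = 1 + max(0, 2) = 3
Height = 3


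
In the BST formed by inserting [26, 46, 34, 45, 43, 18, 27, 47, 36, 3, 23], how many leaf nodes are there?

Tree built from: [26, 46, 34, 45, 43, 18, 27, 47, 36, 3, 23]
Tree (level-order array): [26, 18, 46, 3, 23, 34, 47, None, None, None, None, 27, 45, None, None, None, None, 43, None, 36]
Rule: A leaf has 0 children.
Per-node child counts:
  node 26: 2 child(ren)
  node 18: 2 child(ren)
  node 3: 0 child(ren)
  node 23: 0 child(ren)
  node 46: 2 child(ren)
  node 34: 2 child(ren)
  node 27: 0 child(ren)
  node 45: 1 child(ren)
  node 43: 1 child(ren)
  node 36: 0 child(ren)
  node 47: 0 child(ren)
Matching nodes: [3, 23, 27, 36, 47]
Count of leaf nodes: 5


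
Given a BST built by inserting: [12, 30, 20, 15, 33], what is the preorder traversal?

Tree insertion order: [12, 30, 20, 15, 33]
Tree (level-order array): [12, None, 30, 20, 33, 15]
Preorder traversal: [12, 30, 20, 15, 33]


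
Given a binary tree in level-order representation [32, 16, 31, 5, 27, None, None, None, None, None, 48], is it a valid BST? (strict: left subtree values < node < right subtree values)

Level-order array: [32, 16, 31, 5, 27, None, None, None, None, None, 48]
Validate using subtree bounds (lo, hi): at each node, require lo < value < hi,
then recurse left with hi=value and right with lo=value.
Preorder trace (stopping at first violation):
  at node 32 with bounds (-inf, +inf): OK
  at node 16 with bounds (-inf, 32): OK
  at node 5 with bounds (-inf, 16): OK
  at node 27 with bounds (16, 32): OK
  at node 48 with bounds (27, 32): VIOLATION
Node 48 violates its bound: not (27 < 48 < 32).
Result: Not a valid BST


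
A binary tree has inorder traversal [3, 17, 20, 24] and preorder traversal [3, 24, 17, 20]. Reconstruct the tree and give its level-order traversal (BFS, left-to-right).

Inorder:  [3, 17, 20, 24]
Preorder: [3, 24, 17, 20]
Algorithm: preorder visits root first, so consume preorder in order;
for each root, split the current inorder slice at that value into
left-subtree inorder and right-subtree inorder, then recurse.
Recursive splits:
  root=3; inorder splits into left=[], right=[17, 20, 24]
  root=24; inorder splits into left=[17, 20], right=[]
  root=17; inorder splits into left=[], right=[20]
  root=20; inorder splits into left=[], right=[]
Reconstructed level-order: [3, 24, 17, 20]


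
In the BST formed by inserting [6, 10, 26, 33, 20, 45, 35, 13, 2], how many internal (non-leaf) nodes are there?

Tree built from: [6, 10, 26, 33, 20, 45, 35, 13, 2]
Tree (level-order array): [6, 2, 10, None, None, None, 26, 20, 33, 13, None, None, 45, None, None, 35]
Rule: An internal node has at least one child.
Per-node child counts:
  node 6: 2 child(ren)
  node 2: 0 child(ren)
  node 10: 1 child(ren)
  node 26: 2 child(ren)
  node 20: 1 child(ren)
  node 13: 0 child(ren)
  node 33: 1 child(ren)
  node 45: 1 child(ren)
  node 35: 0 child(ren)
Matching nodes: [6, 10, 26, 20, 33, 45]
Count of internal (non-leaf) nodes: 6


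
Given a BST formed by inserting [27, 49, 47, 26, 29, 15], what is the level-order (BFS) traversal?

Tree insertion order: [27, 49, 47, 26, 29, 15]
Tree (level-order array): [27, 26, 49, 15, None, 47, None, None, None, 29]
BFS from the root, enqueuing left then right child of each popped node:
  queue [27] -> pop 27, enqueue [26, 49], visited so far: [27]
  queue [26, 49] -> pop 26, enqueue [15], visited so far: [27, 26]
  queue [49, 15] -> pop 49, enqueue [47], visited so far: [27, 26, 49]
  queue [15, 47] -> pop 15, enqueue [none], visited so far: [27, 26, 49, 15]
  queue [47] -> pop 47, enqueue [29], visited so far: [27, 26, 49, 15, 47]
  queue [29] -> pop 29, enqueue [none], visited so far: [27, 26, 49, 15, 47, 29]
Result: [27, 26, 49, 15, 47, 29]


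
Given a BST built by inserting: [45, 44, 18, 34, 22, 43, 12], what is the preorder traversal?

Tree insertion order: [45, 44, 18, 34, 22, 43, 12]
Tree (level-order array): [45, 44, None, 18, None, 12, 34, None, None, 22, 43]
Preorder traversal: [45, 44, 18, 12, 34, 22, 43]


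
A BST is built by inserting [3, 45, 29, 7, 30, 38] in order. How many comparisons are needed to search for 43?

Search path for 43: 3 -> 45 -> 29 -> 30 -> 38
Found: False
Comparisons: 5


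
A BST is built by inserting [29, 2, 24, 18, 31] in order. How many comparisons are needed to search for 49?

Search path for 49: 29 -> 31
Found: False
Comparisons: 2


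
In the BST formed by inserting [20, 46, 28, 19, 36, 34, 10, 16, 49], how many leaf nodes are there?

Tree built from: [20, 46, 28, 19, 36, 34, 10, 16, 49]
Tree (level-order array): [20, 19, 46, 10, None, 28, 49, None, 16, None, 36, None, None, None, None, 34]
Rule: A leaf has 0 children.
Per-node child counts:
  node 20: 2 child(ren)
  node 19: 1 child(ren)
  node 10: 1 child(ren)
  node 16: 0 child(ren)
  node 46: 2 child(ren)
  node 28: 1 child(ren)
  node 36: 1 child(ren)
  node 34: 0 child(ren)
  node 49: 0 child(ren)
Matching nodes: [16, 34, 49]
Count of leaf nodes: 3


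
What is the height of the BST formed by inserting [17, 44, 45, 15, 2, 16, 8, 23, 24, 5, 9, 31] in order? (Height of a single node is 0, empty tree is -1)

Insertion order: [17, 44, 45, 15, 2, 16, 8, 23, 24, 5, 9, 31]
Tree (level-order array): [17, 15, 44, 2, 16, 23, 45, None, 8, None, None, None, 24, None, None, 5, 9, None, 31]
Compute height bottom-up (empty subtree = -1):
  height(5) = 1 + max(-1, -1) = 0
  height(9) = 1 + max(-1, -1) = 0
  height(8) = 1 + max(0, 0) = 1
  height(2) = 1 + max(-1, 1) = 2
  height(16) = 1 + max(-1, -1) = 0
  height(15) = 1 + max(2, 0) = 3
  height(31) = 1 + max(-1, -1) = 0
  height(24) = 1 + max(-1, 0) = 1
  height(23) = 1 + max(-1, 1) = 2
  height(45) = 1 + max(-1, -1) = 0
  height(44) = 1 + max(2, 0) = 3
  height(17) = 1 + max(3, 3) = 4
Height = 4


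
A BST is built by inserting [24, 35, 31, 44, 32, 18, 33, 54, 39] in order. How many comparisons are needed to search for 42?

Search path for 42: 24 -> 35 -> 44 -> 39
Found: False
Comparisons: 4


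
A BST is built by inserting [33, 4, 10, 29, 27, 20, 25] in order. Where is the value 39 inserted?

Starting tree (level order): [33, 4, None, None, 10, None, 29, 27, None, 20, None, None, 25]
Insertion path: 33
Result: insert 39 as right child of 33
Final tree (level order): [33, 4, 39, None, 10, None, None, None, 29, 27, None, 20, None, None, 25]


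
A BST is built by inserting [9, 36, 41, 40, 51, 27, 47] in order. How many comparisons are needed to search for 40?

Search path for 40: 9 -> 36 -> 41 -> 40
Found: True
Comparisons: 4


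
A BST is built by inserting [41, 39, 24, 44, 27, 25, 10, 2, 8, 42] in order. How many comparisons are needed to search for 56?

Search path for 56: 41 -> 44
Found: False
Comparisons: 2


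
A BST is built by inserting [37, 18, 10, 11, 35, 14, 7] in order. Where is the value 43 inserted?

Starting tree (level order): [37, 18, None, 10, 35, 7, 11, None, None, None, None, None, 14]
Insertion path: 37
Result: insert 43 as right child of 37
Final tree (level order): [37, 18, 43, 10, 35, None, None, 7, 11, None, None, None, None, None, 14]


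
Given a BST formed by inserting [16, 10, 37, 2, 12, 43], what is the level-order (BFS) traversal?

Tree insertion order: [16, 10, 37, 2, 12, 43]
Tree (level-order array): [16, 10, 37, 2, 12, None, 43]
BFS from the root, enqueuing left then right child of each popped node:
  queue [16] -> pop 16, enqueue [10, 37], visited so far: [16]
  queue [10, 37] -> pop 10, enqueue [2, 12], visited so far: [16, 10]
  queue [37, 2, 12] -> pop 37, enqueue [43], visited so far: [16, 10, 37]
  queue [2, 12, 43] -> pop 2, enqueue [none], visited so far: [16, 10, 37, 2]
  queue [12, 43] -> pop 12, enqueue [none], visited so far: [16, 10, 37, 2, 12]
  queue [43] -> pop 43, enqueue [none], visited so far: [16, 10, 37, 2, 12, 43]
Result: [16, 10, 37, 2, 12, 43]


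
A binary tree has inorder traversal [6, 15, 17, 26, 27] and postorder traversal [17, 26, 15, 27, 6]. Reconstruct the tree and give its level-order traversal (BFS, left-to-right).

Inorder:   [6, 15, 17, 26, 27]
Postorder: [17, 26, 15, 27, 6]
Algorithm: postorder visits root last, so walk postorder right-to-left;
each value is the root of the current inorder slice — split it at that
value, recurse on the right subtree first, then the left.
Recursive splits:
  root=6; inorder splits into left=[], right=[15, 17, 26, 27]
  root=27; inorder splits into left=[15, 17, 26], right=[]
  root=15; inorder splits into left=[], right=[17, 26]
  root=26; inorder splits into left=[17], right=[]
  root=17; inorder splits into left=[], right=[]
Reconstructed level-order: [6, 27, 15, 26, 17]


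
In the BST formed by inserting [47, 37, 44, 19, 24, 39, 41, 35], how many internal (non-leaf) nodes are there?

Tree built from: [47, 37, 44, 19, 24, 39, 41, 35]
Tree (level-order array): [47, 37, None, 19, 44, None, 24, 39, None, None, 35, None, 41]
Rule: An internal node has at least one child.
Per-node child counts:
  node 47: 1 child(ren)
  node 37: 2 child(ren)
  node 19: 1 child(ren)
  node 24: 1 child(ren)
  node 35: 0 child(ren)
  node 44: 1 child(ren)
  node 39: 1 child(ren)
  node 41: 0 child(ren)
Matching nodes: [47, 37, 19, 24, 44, 39]
Count of internal (non-leaf) nodes: 6


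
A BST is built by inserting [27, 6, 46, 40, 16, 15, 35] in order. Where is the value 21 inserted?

Starting tree (level order): [27, 6, 46, None, 16, 40, None, 15, None, 35]
Insertion path: 27 -> 6 -> 16
Result: insert 21 as right child of 16
Final tree (level order): [27, 6, 46, None, 16, 40, None, 15, 21, 35]


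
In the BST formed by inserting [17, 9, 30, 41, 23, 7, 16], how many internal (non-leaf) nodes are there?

Tree built from: [17, 9, 30, 41, 23, 7, 16]
Tree (level-order array): [17, 9, 30, 7, 16, 23, 41]
Rule: An internal node has at least one child.
Per-node child counts:
  node 17: 2 child(ren)
  node 9: 2 child(ren)
  node 7: 0 child(ren)
  node 16: 0 child(ren)
  node 30: 2 child(ren)
  node 23: 0 child(ren)
  node 41: 0 child(ren)
Matching nodes: [17, 9, 30]
Count of internal (non-leaf) nodes: 3


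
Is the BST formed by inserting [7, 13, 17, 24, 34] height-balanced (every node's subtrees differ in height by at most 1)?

Tree (level-order array): [7, None, 13, None, 17, None, 24, None, 34]
Definition: a tree is height-balanced if, at every node, |h(left) - h(right)| <= 1 (empty subtree has height -1).
Bottom-up per-node check:
  node 34: h_left=-1, h_right=-1, diff=0 [OK], height=0
  node 24: h_left=-1, h_right=0, diff=1 [OK], height=1
  node 17: h_left=-1, h_right=1, diff=2 [FAIL (|-1-1|=2 > 1)], height=2
  node 13: h_left=-1, h_right=2, diff=3 [FAIL (|-1-2|=3 > 1)], height=3
  node 7: h_left=-1, h_right=3, diff=4 [FAIL (|-1-3|=4 > 1)], height=4
Node 17 violates the condition: |-1 - 1| = 2 > 1.
Result: Not balanced


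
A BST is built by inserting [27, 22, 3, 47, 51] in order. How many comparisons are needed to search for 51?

Search path for 51: 27 -> 47 -> 51
Found: True
Comparisons: 3


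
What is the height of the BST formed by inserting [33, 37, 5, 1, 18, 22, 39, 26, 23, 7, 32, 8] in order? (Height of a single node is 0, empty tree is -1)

Insertion order: [33, 37, 5, 1, 18, 22, 39, 26, 23, 7, 32, 8]
Tree (level-order array): [33, 5, 37, 1, 18, None, 39, None, None, 7, 22, None, None, None, 8, None, 26, None, None, 23, 32]
Compute height bottom-up (empty subtree = -1):
  height(1) = 1 + max(-1, -1) = 0
  height(8) = 1 + max(-1, -1) = 0
  height(7) = 1 + max(-1, 0) = 1
  height(23) = 1 + max(-1, -1) = 0
  height(32) = 1 + max(-1, -1) = 0
  height(26) = 1 + max(0, 0) = 1
  height(22) = 1 + max(-1, 1) = 2
  height(18) = 1 + max(1, 2) = 3
  height(5) = 1 + max(0, 3) = 4
  height(39) = 1 + max(-1, -1) = 0
  height(37) = 1 + max(-1, 0) = 1
  height(33) = 1 + max(4, 1) = 5
Height = 5


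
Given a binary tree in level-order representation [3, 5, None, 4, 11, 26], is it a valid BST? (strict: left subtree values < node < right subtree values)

Level-order array: [3, 5, None, 4, 11, 26]
Validate using subtree bounds (lo, hi): at each node, require lo < value < hi,
then recurse left with hi=value and right with lo=value.
Preorder trace (stopping at first violation):
  at node 3 with bounds (-inf, +inf): OK
  at node 5 with bounds (-inf, 3): VIOLATION
Node 5 violates its bound: not (-inf < 5 < 3).
Result: Not a valid BST


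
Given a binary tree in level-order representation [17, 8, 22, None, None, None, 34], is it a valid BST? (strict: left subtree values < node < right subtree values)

Level-order array: [17, 8, 22, None, None, None, 34]
Validate using subtree bounds (lo, hi): at each node, require lo < value < hi,
then recurse left with hi=value and right with lo=value.
Preorder trace (stopping at first violation):
  at node 17 with bounds (-inf, +inf): OK
  at node 8 with bounds (-inf, 17): OK
  at node 22 with bounds (17, +inf): OK
  at node 34 with bounds (22, +inf): OK
No violation found at any node.
Result: Valid BST


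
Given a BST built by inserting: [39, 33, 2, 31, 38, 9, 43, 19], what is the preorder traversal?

Tree insertion order: [39, 33, 2, 31, 38, 9, 43, 19]
Tree (level-order array): [39, 33, 43, 2, 38, None, None, None, 31, None, None, 9, None, None, 19]
Preorder traversal: [39, 33, 2, 31, 9, 19, 38, 43]


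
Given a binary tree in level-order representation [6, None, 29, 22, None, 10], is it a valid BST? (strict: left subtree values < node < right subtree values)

Level-order array: [6, None, 29, 22, None, 10]
Validate using subtree bounds (lo, hi): at each node, require lo < value < hi,
then recurse left with hi=value and right with lo=value.
Preorder trace (stopping at first violation):
  at node 6 with bounds (-inf, +inf): OK
  at node 29 with bounds (6, +inf): OK
  at node 22 with bounds (6, 29): OK
  at node 10 with bounds (6, 22): OK
No violation found at any node.
Result: Valid BST


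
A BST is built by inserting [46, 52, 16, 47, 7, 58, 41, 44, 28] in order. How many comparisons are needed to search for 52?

Search path for 52: 46 -> 52
Found: True
Comparisons: 2


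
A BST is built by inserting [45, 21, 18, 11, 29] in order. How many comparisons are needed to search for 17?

Search path for 17: 45 -> 21 -> 18 -> 11
Found: False
Comparisons: 4


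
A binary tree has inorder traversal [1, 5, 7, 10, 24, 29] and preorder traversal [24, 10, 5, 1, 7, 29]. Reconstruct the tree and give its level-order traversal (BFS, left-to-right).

Inorder:  [1, 5, 7, 10, 24, 29]
Preorder: [24, 10, 5, 1, 7, 29]
Algorithm: preorder visits root first, so consume preorder in order;
for each root, split the current inorder slice at that value into
left-subtree inorder and right-subtree inorder, then recurse.
Recursive splits:
  root=24; inorder splits into left=[1, 5, 7, 10], right=[29]
  root=10; inorder splits into left=[1, 5, 7], right=[]
  root=5; inorder splits into left=[1], right=[7]
  root=1; inorder splits into left=[], right=[]
  root=7; inorder splits into left=[], right=[]
  root=29; inorder splits into left=[], right=[]
Reconstructed level-order: [24, 10, 29, 5, 1, 7]


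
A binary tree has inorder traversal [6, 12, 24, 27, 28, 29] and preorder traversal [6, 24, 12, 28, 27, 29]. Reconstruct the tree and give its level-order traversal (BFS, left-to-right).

Inorder:  [6, 12, 24, 27, 28, 29]
Preorder: [6, 24, 12, 28, 27, 29]
Algorithm: preorder visits root first, so consume preorder in order;
for each root, split the current inorder slice at that value into
left-subtree inorder and right-subtree inorder, then recurse.
Recursive splits:
  root=6; inorder splits into left=[], right=[12, 24, 27, 28, 29]
  root=24; inorder splits into left=[12], right=[27, 28, 29]
  root=12; inorder splits into left=[], right=[]
  root=28; inorder splits into left=[27], right=[29]
  root=27; inorder splits into left=[], right=[]
  root=29; inorder splits into left=[], right=[]
Reconstructed level-order: [6, 24, 12, 28, 27, 29]


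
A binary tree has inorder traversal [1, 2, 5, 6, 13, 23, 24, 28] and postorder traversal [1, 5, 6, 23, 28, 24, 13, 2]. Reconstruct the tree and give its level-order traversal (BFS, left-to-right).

Inorder:   [1, 2, 5, 6, 13, 23, 24, 28]
Postorder: [1, 5, 6, 23, 28, 24, 13, 2]
Algorithm: postorder visits root last, so walk postorder right-to-left;
each value is the root of the current inorder slice — split it at that
value, recurse on the right subtree first, then the left.
Recursive splits:
  root=2; inorder splits into left=[1], right=[5, 6, 13, 23, 24, 28]
  root=13; inorder splits into left=[5, 6], right=[23, 24, 28]
  root=24; inorder splits into left=[23], right=[28]
  root=28; inorder splits into left=[], right=[]
  root=23; inorder splits into left=[], right=[]
  root=6; inorder splits into left=[5], right=[]
  root=5; inorder splits into left=[], right=[]
  root=1; inorder splits into left=[], right=[]
Reconstructed level-order: [2, 1, 13, 6, 24, 5, 23, 28]


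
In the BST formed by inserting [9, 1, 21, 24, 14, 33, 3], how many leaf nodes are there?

Tree built from: [9, 1, 21, 24, 14, 33, 3]
Tree (level-order array): [9, 1, 21, None, 3, 14, 24, None, None, None, None, None, 33]
Rule: A leaf has 0 children.
Per-node child counts:
  node 9: 2 child(ren)
  node 1: 1 child(ren)
  node 3: 0 child(ren)
  node 21: 2 child(ren)
  node 14: 0 child(ren)
  node 24: 1 child(ren)
  node 33: 0 child(ren)
Matching nodes: [3, 14, 33]
Count of leaf nodes: 3


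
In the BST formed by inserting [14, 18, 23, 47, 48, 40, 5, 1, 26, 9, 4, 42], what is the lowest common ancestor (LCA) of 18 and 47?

Tree insertion order: [14, 18, 23, 47, 48, 40, 5, 1, 26, 9, 4, 42]
Tree (level-order array): [14, 5, 18, 1, 9, None, 23, None, 4, None, None, None, 47, None, None, 40, 48, 26, 42]
In a BST, the LCA of p=18, q=47 is the first node v on the
root-to-leaf path with p <= v <= q (go left if both < v, right if both > v).
Walk from root:
  at 14: both 18 and 47 > 14, go right
  at 18: 18 <= 18 <= 47, this is the LCA
LCA = 18


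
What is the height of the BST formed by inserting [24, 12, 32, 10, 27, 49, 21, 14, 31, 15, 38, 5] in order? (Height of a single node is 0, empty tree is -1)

Insertion order: [24, 12, 32, 10, 27, 49, 21, 14, 31, 15, 38, 5]
Tree (level-order array): [24, 12, 32, 10, 21, 27, 49, 5, None, 14, None, None, 31, 38, None, None, None, None, 15]
Compute height bottom-up (empty subtree = -1):
  height(5) = 1 + max(-1, -1) = 0
  height(10) = 1 + max(0, -1) = 1
  height(15) = 1 + max(-1, -1) = 0
  height(14) = 1 + max(-1, 0) = 1
  height(21) = 1 + max(1, -1) = 2
  height(12) = 1 + max(1, 2) = 3
  height(31) = 1 + max(-1, -1) = 0
  height(27) = 1 + max(-1, 0) = 1
  height(38) = 1 + max(-1, -1) = 0
  height(49) = 1 + max(0, -1) = 1
  height(32) = 1 + max(1, 1) = 2
  height(24) = 1 + max(3, 2) = 4
Height = 4


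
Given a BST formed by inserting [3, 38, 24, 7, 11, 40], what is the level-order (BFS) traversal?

Tree insertion order: [3, 38, 24, 7, 11, 40]
Tree (level-order array): [3, None, 38, 24, 40, 7, None, None, None, None, 11]
BFS from the root, enqueuing left then right child of each popped node:
  queue [3] -> pop 3, enqueue [38], visited so far: [3]
  queue [38] -> pop 38, enqueue [24, 40], visited so far: [3, 38]
  queue [24, 40] -> pop 24, enqueue [7], visited so far: [3, 38, 24]
  queue [40, 7] -> pop 40, enqueue [none], visited so far: [3, 38, 24, 40]
  queue [7] -> pop 7, enqueue [11], visited so far: [3, 38, 24, 40, 7]
  queue [11] -> pop 11, enqueue [none], visited so far: [3, 38, 24, 40, 7, 11]
Result: [3, 38, 24, 40, 7, 11]


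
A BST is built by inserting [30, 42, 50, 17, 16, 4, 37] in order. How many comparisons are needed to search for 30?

Search path for 30: 30
Found: True
Comparisons: 1


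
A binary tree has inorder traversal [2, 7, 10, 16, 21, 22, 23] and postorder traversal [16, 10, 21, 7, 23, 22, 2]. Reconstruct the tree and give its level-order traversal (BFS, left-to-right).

Inorder:   [2, 7, 10, 16, 21, 22, 23]
Postorder: [16, 10, 21, 7, 23, 22, 2]
Algorithm: postorder visits root last, so walk postorder right-to-left;
each value is the root of the current inorder slice — split it at that
value, recurse on the right subtree first, then the left.
Recursive splits:
  root=2; inorder splits into left=[], right=[7, 10, 16, 21, 22, 23]
  root=22; inorder splits into left=[7, 10, 16, 21], right=[23]
  root=23; inorder splits into left=[], right=[]
  root=7; inorder splits into left=[], right=[10, 16, 21]
  root=21; inorder splits into left=[10, 16], right=[]
  root=10; inorder splits into left=[], right=[16]
  root=16; inorder splits into left=[], right=[]
Reconstructed level-order: [2, 22, 7, 23, 21, 10, 16]


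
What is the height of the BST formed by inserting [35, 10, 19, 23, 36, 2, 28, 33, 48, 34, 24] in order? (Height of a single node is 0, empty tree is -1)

Insertion order: [35, 10, 19, 23, 36, 2, 28, 33, 48, 34, 24]
Tree (level-order array): [35, 10, 36, 2, 19, None, 48, None, None, None, 23, None, None, None, 28, 24, 33, None, None, None, 34]
Compute height bottom-up (empty subtree = -1):
  height(2) = 1 + max(-1, -1) = 0
  height(24) = 1 + max(-1, -1) = 0
  height(34) = 1 + max(-1, -1) = 0
  height(33) = 1 + max(-1, 0) = 1
  height(28) = 1 + max(0, 1) = 2
  height(23) = 1 + max(-1, 2) = 3
  height(19) = 1 + max(-1, 3) = 4
  height(10) = 1 + max(0, 4) = 5
  height(48) = 1 + max(-1, -1) = 0
  height(36) = 1 + max(-1, 0) = 1
  height(35) = 1 + max(5, 1) = 6
Height = 6


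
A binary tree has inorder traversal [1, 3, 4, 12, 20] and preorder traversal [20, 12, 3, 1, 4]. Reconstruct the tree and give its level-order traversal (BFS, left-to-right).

Inorder:  [1, 3, 4, 12, 20]
Preorder: [20, 12, 3, 1, 4]
Algorithm: preorder visits root first, so consume preorder in order;
for each root, split the current inorder slice at that value into
left-subtree inorder and right-subtree inorder, then recurse.
Recursive splits:
  root=20; inorder splits into left=[1, 3, 4, 12], right=[]
  root=12; inorder splits into left=[1, 3, 4], right=[]
  root=3; inorder splits into left=[1], right=[4]
  root=1; inorder splits into left=[], right=[]
  root=4; inorder splits into left=[], right=[]
Reconstructed level-order: [20, 12, 3, 1, 4]


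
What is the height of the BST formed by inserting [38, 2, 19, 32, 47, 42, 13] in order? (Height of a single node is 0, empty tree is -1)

Insertion order: [38, 2, 19, 32, 47, 42, 13]
Tree (level-order array): [38, 2, 47, None, 19, 42, None, 13, 32]
Compute height bottom-up (empty subtree = -1):
  height(13) = 1 + max(-1, -1) = 0
  height(32) = 1 + max(-1, -1) = 0
  height(19) = 1 + max(0, 0) = 1
  height(2) = 1 + max(-1, 1) = 2
  height(42) = 1 + max(-1, -1) = 0
  height(47) = 1 + max(0, -1) = 1
  height(38) = 1 + max(2, 1) = 3
Height = 3


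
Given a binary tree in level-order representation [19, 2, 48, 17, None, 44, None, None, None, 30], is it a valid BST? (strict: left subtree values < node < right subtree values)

Level-order array: [19, 2, 48, 17, None, 44, None, None, None, 30]
Validate using subtree bounds (lo, hi): at each node, require lo < value < hi,
then recurse left with hi=value and right with lo=value.
Preorder trace (stopping at first violation):
  at node 19 with bounds (-inf, +inf): OK
  at node 2 with bounds (-inf, 19): OK
  at node 17 with bounds (-inf, 2): VIOLATION
Node 17 violates its bound: not (-inf < 17 < 2).
Result: Not a valid BST


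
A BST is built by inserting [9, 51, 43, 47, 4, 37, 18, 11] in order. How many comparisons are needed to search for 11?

Search path for 11: 9 -> 51 -> 43 -> 37 -> 18 -> 11
Found: True
Comparisons: 6


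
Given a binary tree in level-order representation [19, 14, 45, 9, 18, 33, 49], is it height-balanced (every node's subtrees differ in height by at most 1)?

Tree (level-order array): [19, 14, 45, 9, 18, 33, 49]
Definition: a tree is height-balanced if, at every node, |h(left) - h(right)| <= 1 (empty subtree has height -1).
Bottom-up per-node check:
  node 9: h_left=-1, h_right=-1, diff=0 [OK], height=0
  node 18: h_left=-1, h_right=-1, diff=0 [OK], height=0
  node 14: h_left=0, h_right=0, diff=0 [OK], height=1
  node 33: h_left=-1, h_right=-1, diff=0 [OK], height=0
  node 49: h_left=-1, h_right=-1, diff=0 [OK], height=0
  node 45: h_left=0, h_right=0, diff=0 [OK], height=1
  node 19: h_left=1, h_right=1, diff=0 [OK], height=2
All nodes satisfy the balance condition.
Result: Balanced
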